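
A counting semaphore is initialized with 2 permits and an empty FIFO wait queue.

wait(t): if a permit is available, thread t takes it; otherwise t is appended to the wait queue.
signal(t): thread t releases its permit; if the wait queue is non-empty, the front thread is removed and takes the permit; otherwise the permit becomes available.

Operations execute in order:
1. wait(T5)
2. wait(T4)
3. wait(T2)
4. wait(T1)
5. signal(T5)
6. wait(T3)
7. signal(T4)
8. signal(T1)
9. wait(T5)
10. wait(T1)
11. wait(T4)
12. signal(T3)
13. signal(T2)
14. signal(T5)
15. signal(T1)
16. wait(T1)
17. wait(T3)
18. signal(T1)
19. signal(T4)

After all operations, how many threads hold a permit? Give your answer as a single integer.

Answer: 1

Derivation:
Step 1: wait(T5) -> count=1 queue=[] holders={T5}
Step 2: wait(T4) -> count=0 queue=[] holders={T4,T5}
Step 3: wait(T2) -> count=0 queue=[T2] holders={T4,T5}
Step 4: wait(T1) -> count=0 queue=[T2,T1] holders={T4,T5}
Step 5: signal(T5) -> count=0 queue=[T1] holders={T2,T4}
Step 6: wait(T3) -> count=0 queue=[T1,T3] holders={T2,T4}
Step 7: signal(T4) -> count=0 queue=[T3] holders={T1,T2}
Step 8: signal(T1) -> count=0 queue=[] holders={T2,T3}
Step 9: wait(T5) -> count=0 queue=[T5] holders={T2,T3}
Step 10: wait(T1) -> count=0 queue=[T5,T1] holders={T2,T3}
Step 11: wait(T4) -> count=0 queue=[T5,T1,T4] holders={T2,T3}
Step 12: signal(T3) -> count=0 queue=[T1,T4] holders={T2,T5}
Step 13: signal(T2) -> count=0 queue=[T4] holders={T1,T5}
Step 14: signal(T5) -> count=0 queue=[] holders={T1,T4}
Step 15: signal(T1) -> count=1 queue=[] holders={T4}
Step 16: wait(T1) -> count=0 queue=[] holders={T1,T4}
Step 17: wait(T3) -> count=0 queue=[T3] holders={T1,T4}
Step 18: signal(T1) -> count=0 queue=[] holders={T3,T4}
Step 19: signal(T4) -> count=1 queue=[] holders={T3}
Final holders: {T3} -> 1 thread(s)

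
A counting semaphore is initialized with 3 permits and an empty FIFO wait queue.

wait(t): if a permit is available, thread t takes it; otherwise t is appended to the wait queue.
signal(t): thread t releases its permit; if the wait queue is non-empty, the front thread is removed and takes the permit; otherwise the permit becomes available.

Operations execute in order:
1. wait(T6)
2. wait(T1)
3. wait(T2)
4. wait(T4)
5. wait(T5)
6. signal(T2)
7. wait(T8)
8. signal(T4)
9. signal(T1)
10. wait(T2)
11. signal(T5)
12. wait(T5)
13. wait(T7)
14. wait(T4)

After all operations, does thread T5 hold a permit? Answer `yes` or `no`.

Answer: no

Derivation:
Step 1: wait(T6) -> count=2 queue=[] holders={T6}
Step 2: wait(T1) -> count=1 queue=[] holders={T1,T6}
Step 3: wait(T2) -> count=0 queue=[] holders={T1,T2,T6}
Step 4: wait(T4) -> count=0 queue=[T4] holders={T1,T2,T6}
Step 5: wait(T5) -> count=0 queue=[T4,T5] holders={T1,T2,T6}
Step 6: signal(T2) -> count=0 queue=[T5] holders={T1,T4,T6}
Step 7: wait(T8) -> count=0 queue=[T5,T8] holders={T1,T4,T6}
Step 8: signal(T4) -> count=0 queue=[T8] holders={T1,T5,T6}
Step 9: signal(T1) -> count=0 queue=[] holders={T5,T6,T8}
Step 10: wait(T2) -> count=0 queue=[T2] holders={T5,T6,T8}
Step 11: signal(T5) -> count=0 queue=[] holders={T2,T6,T8}
Step 12: wait(T5) -> count=0 queue=[T5] holders={T2,T6,T8}
Step 13: wait(T7) -> count=0 queue=[T5,T7] holders={T2,T6,T8}
Step 14: wait(T4) -> count=0 queue=[T5,T7,T4] holders={T2,T6,T8}
Final holders: {T2,T6,T8} -> T5 not in holders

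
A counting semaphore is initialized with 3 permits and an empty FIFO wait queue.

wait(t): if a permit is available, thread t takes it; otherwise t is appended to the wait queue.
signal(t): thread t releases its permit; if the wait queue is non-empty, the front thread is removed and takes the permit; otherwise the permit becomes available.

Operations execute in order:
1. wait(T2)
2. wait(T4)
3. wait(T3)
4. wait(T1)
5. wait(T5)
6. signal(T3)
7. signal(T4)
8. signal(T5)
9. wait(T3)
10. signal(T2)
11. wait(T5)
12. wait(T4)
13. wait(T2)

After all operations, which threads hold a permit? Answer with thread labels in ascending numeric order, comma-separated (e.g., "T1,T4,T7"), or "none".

Step 1: wait(T2) -> count=2 queue=[] holders={T2}
Step 2: wait(T4) -> count=1 queue=[] holders={T2,T4}
Step 3: wait(T3) -> count=0 queue=[] holders={T2,T3,T4}
Step 4: wait(T1) -> count=0 queue=[T1] holders={T2,T3,T4}
Step 5: wait(T5) -> count=0 queue=[T1,T5] holders={T2,T3,T4}
Step 6: signal(T3) -> count=0 queue=[T5] holders={T1,T2,T4}
Step 7: signal(T4) -> count=0 queue=[] holders={T1,T2,T5}
Step 8: signal(T5) -> count=1 queue=[] holders={T1,T2}
Step 9: wait(T3) -> count=0 queue=[] holders={T1,T2,T3}
Step 10: signal(T2) -> count=1 queue=[] holders={T1,T3}
Step 11: wait(T5) -> count=0 queue=[] holders={T1,T3,T5}
Step 12: wait(T4) -> count=0 queue=[T4] holders={T1,T3,T5}
Step 13: wait(T2) -> count=0 queue=[T4,T2] holders={T1,T3,T5}
Final holders: T1,T3,T5

Answer: T1,T3,T5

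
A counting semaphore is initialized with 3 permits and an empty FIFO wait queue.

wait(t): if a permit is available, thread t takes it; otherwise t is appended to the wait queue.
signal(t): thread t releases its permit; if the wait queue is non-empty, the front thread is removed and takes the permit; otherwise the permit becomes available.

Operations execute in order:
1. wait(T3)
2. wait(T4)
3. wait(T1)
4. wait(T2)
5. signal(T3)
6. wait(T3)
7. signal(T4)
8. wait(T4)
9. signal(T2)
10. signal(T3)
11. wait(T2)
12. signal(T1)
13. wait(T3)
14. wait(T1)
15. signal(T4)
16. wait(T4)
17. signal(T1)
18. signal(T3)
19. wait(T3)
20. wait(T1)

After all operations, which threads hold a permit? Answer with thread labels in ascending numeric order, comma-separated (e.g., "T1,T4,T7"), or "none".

Step 1: wait(T3) -> count=2 queue=[] holders={T3}
Step 2: wait(T4) -> count=1 queue=[] holders={T3,T4}
Step 3: wait(T1) -> count=0 queue=[] holders={T1,T3,T4}
Step 4: wait(T2) -> count=0 queue=[T2] holders={T1,T3,T4}
Step 5: signal(T3) -> count=0 queue=[] holders={T1,T2,T4}
Step 6: wait(T3) -> count=0 queue=[T3] holders={T1,T2,T4}
Step 7: signal(T4) -> count=0 queue=[] holders={T1,T2,T3}
Step 8: wait(T4) -> count=0 queue=[T4] holders={T1,T2,T3}
Step 9: signal(T2) -> count=0 queue=[] holders={T1,T3,T4}
Step 10: signal(T3) -> count=1 queue=[] holders={T1,T4}
Step 11: wait(T2) -> count=0 queue=[] holders={T1,T2,T4}
Step 12: signal(T1) -> count=1 queue=[] holders={T2,T4}
Step 13: wait(T3) -> count=0 queue=[] holders={T2,T3,T4}
Step 14: wait(T1) -> count=0 queue=[T1] holders={T2,T3,T4}
Step 15: signal(T4) -> count=0 queue=[] holders={T1,T2,T3}
Step 16: wait(T4) -> count=0 queue=[T4] holders={T1,T2,T3}
Step 17: signal(T1) -> count=0 queue=[] holders={T2,T3,T4}
Step 18: signal(T3) -> count=1 queue=[] holders={T2,T4}
Step 19: wait(T3) -> count=0 queue=[] holders={T2,T3,T4}
Step 20: wait(T1) -> count=0 queue=[T1] holders={T2,T3,T4}
Final holders: T2,T3,T4

Answer: T2,T3,T4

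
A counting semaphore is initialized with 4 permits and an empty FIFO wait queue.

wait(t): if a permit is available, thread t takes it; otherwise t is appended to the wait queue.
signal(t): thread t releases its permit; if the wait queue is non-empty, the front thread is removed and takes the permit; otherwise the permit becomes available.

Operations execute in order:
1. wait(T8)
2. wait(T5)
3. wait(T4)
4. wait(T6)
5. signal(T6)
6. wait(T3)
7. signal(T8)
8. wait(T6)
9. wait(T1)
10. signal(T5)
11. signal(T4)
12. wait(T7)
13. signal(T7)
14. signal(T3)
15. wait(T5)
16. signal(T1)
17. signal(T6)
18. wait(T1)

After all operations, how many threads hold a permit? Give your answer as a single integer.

Step 1: wait(T8) -> count=3 queue=[] holders={T8}
Step 2: wait(T5) -> count=2 queue=[] holders={T5,T8}
Step 3: wait(T4) -> count=1 queue=[] holders={T4,T5,T8}
Step 4: wait(T6) -> count=0 queue=[] holders={T4,T5,T6,T8}
Step 5: signal(T6) -> count=1 queue=[] holders={T4,T5,T8}
Step 6: wait(T3) -> count=0 queue=[] holders={T3,T4,T5,T8}
Step 7: signal(T8) -> count=1 queue=[] holders={T3,T4,T5}
Step 8: wait(T6) -> count=0 queue=[] holders={T3,T4,T5,T6}
Step 9: wait(T1) -> count=0 queue=[T1] holders={T3,T4,T5,T6}
Step 10: signal(T5) -> count=0 queue=[] holders={T1,T3,T4,T6}
Step 11: signal(T4) -> count=1 queue=[] holders={T1,T3,T6}
Step 12: wait(T7) -> count=0 queue=[] holders={T1,T3,T6,T7}
Step 13: signal(T7) -> count=1 queue=[] holders={T1,T3,T6}
Step 14: signal(T3) -> count=2 queue=[] holders={T1,T6}
Step 15: wait(T5) -> count=1 queue=[] holders={T1,T5,T6}
Step 16: signal(T1) -> count=2 queue=[] holders={T5,T6}
Step 17: signal(T6) -> count=3 queue=[] holders={T5}
Step 18: wait(T1) -> count=2 queue=[] holders={T1,T5}
Final holders: {T1,T5} -> 2 thread(s)

Answer: 2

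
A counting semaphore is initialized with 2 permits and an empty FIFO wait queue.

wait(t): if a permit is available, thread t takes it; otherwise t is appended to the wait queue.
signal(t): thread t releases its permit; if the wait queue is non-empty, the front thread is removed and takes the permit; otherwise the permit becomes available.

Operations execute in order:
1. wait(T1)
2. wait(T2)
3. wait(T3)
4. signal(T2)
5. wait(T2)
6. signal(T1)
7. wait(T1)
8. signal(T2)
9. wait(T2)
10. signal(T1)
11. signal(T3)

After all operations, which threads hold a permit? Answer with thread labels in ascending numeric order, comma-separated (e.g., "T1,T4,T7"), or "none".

Answer: T2

Derivation:
Step 1: wait(T1) -> count=1 queue=[] holders={T1}
Step 2: wait(T2) -> count=0 queue=[] holders={T1,T2}
Step 3: wait(T3) -> count=0 queue=[T3] holders={T1,T2}
Step 4: signal(T2) -> count=0 queue=[] holders={T1,T3}
Step 5: wait(T2) -> count=0 queue=[T2] holders={T1,T3}
Step 6: signal(T1) -> count=0 queue=[] holders={T2,T3}
Step 7: wait(T1) -> count=0 queue=[T1] holders={T2,T3}
Step 8: signal(T2) -> count=0 queue=[] holders={T1,T3}
Step 9: wait(T2) -> count=0 queue=[T2] holders={T1,T3}
Step 10: signal(T1) -> count=0 queue=[] holders={T2,T3}
Step 11: signal(T3) -> count=1 queue=[] holders={T2}
Final holders: T2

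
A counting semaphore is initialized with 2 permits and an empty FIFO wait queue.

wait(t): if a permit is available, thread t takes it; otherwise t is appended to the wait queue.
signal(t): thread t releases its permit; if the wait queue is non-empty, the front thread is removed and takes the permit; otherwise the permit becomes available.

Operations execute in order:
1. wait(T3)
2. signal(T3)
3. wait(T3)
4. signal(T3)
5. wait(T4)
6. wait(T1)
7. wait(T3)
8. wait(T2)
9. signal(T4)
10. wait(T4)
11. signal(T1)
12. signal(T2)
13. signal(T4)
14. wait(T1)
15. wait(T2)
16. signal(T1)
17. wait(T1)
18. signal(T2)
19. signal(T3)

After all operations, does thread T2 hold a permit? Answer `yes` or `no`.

Answer: no

Derivation:
Step 1: wait(T3) -> count=1 queue=[] holders={T3}
Step 2: signal(T3) -> count=2 queue=[] holders={none}
Step 3: wait(T3) -> count=1 queue=[] holders={T3}
Step 4: signal(T3) -> count=2 queue=[] holders={none}
Step 5: wait(T4) -> count=1 queue=[] holders={T4}
Step 6: wait(T1) -> count=0 queue=[] holders={T1,T4}
Step 7: wait(T3) -> count=0 queue=[T3] holders={T1,T4}
Step 8: wait(T2) -> count=0 queue=[T3,T2] holders={T1,T4}
Step 9: signal(T4) -> count=0 queue=[T2] holders={T1,T3}
Step 10: wait(T4) -> count=0 queue=[T2,T4] holders={T1,T3}
Step 11: signal(T1) -> count=0 queue=[T4] holders={T2,T3}
Step 12: signal(T2) -> count=0 queue=[] holders={T3,T4}
Step 13: signal(T4) -> count=1 queue=[] holders={T3}
Step 14: wait(T1) -> count=0 queue=[] holders={T1,T3}
Step 15: wait(T2) -> count=0 queue=[T2] holders={T1,T3}
Step 16: signal(T1) -> count=0 queue=[] holders={T2,T3}
Step 17: wait(T1) -> count=0 queue=[T1] holders={T2,T3}
Step 18: signal(T2) -> count=0 queue=[] holders={T1,T3}
Step 19: signal(T3) -> count=1 queue=[] holders={T1}
Final holders: {T1} -> T2 not in holders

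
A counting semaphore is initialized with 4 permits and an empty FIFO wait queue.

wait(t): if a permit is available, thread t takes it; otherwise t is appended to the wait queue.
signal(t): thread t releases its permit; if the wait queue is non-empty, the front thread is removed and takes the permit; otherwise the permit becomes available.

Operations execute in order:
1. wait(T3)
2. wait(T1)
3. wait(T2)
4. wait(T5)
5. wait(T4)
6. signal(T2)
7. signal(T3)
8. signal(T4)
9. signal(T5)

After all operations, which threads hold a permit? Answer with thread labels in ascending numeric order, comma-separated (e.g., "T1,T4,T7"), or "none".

Step 1: wait(T3) -> count=3 queue=[] holders={T3}
Step 2: wait(T1) -> count=2 queue=[] holders={T1,T3}
Step 3: wait(T2) -> count=1 queue=[] holders={T1,T2,T3}
Step 4: wait(T5) -> count=0 queue=[] holders={T1,T2,T3,T5}
Step 5: wait(T4) -> count=0 queue=[T4] holders={T1,T2,T3,T5}
Step 6: signal(T2) -> count=0 queue=[] holders={T1,T3,T4,T5}
Step 7: signal(T3) -> count=1 queue=[] holders={T1,T4,T5}
Step 8: signal(T4) -> count=2 queue=[] holders={T1,T5}
Step 9: signal(T5) -> count=3 queue=[] holders={T1}
Final holders: T1

Answer: T1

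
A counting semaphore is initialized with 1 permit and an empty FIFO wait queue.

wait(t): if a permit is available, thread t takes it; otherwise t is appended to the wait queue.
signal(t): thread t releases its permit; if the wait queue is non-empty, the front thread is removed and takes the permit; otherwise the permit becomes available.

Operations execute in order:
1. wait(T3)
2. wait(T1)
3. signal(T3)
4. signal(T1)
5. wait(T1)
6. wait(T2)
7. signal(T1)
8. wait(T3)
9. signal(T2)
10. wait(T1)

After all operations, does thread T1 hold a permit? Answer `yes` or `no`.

Answer: no

Derivation:
Step 1: wait(T3) -> count=0 queue=[] holders={T3}
Step 2: wait(T1) -> count=0 queue=[T1] holders={T3}
Step 3: signal(T3) -> count=0 queue=[] holders={T1}
Step 4: signal(T1) -> count=1 queue=[] holders={none}
Step 5: wait(T1) -> count=0 queue=[] holders={T1}
Step 6: wait(T2) -> count=0 queue=[T2] holders={T1}
Step 7: signal(T1) -> count=0 queue=[] holders={T2}
Step 8: wait(T3) -> count=0 queue=[T3] holders={T2}
Step 9: signal(T2) -> count=0 queue=[] holders={T3}
Step 10: wait(T1) -> count=0 queue=[T1] holders={T3}
Final holders: {T3} -> T1 not in holders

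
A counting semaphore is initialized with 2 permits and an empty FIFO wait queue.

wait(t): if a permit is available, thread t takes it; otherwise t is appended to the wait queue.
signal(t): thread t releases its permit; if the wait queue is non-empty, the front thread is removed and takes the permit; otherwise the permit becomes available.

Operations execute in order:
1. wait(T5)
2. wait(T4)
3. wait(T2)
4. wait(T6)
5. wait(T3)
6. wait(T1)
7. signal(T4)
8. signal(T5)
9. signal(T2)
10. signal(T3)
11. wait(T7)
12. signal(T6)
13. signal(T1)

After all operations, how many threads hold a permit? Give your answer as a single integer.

Answer: 1

Derivation:
Step 1: wait(T5) -> count=1 queue=[] holders={T5}
Step 2: wait(T4) -> count=0 queue=[] holders={T4,T5}
Step 3: wait(T2) -> count=0 queue=[T2] holders={T4,T5}
Step 4: wait(T6) -> count=0 queue=[T2,T6] holders={T4,T5}
Step 5: wait(T3) -> count=0 queue=[T2,T6,T3] holders={T4,T5}
Step 6: wait(T1) -> count=0 queue=[T2,T6,T3,T1] holders={T4,T5}
Step 7: signal(T4) -> count=0 queue=[T6,T3,T1] holders={T2,T5}
Step 8: signal(T5) -> count=0 queue=[T3,T1] holders={T2,T6}
Step 9: signal(T2) -> count=0 queue=[T1] holders={T3,T6}
Step 10: signal(T3) -> count=0 queue=[] holders={T1,T6}
Step 11: wait(T7) -> count=0 queue=[T7] holders={T1,T6}
Step 12: signal(T6) -> count=0 queue=[] holders={T1,T7}
Step 13: signal(T1) -> count=1 queue=[] holders={T7}
Final holders: {T7} -> 1 thread(s)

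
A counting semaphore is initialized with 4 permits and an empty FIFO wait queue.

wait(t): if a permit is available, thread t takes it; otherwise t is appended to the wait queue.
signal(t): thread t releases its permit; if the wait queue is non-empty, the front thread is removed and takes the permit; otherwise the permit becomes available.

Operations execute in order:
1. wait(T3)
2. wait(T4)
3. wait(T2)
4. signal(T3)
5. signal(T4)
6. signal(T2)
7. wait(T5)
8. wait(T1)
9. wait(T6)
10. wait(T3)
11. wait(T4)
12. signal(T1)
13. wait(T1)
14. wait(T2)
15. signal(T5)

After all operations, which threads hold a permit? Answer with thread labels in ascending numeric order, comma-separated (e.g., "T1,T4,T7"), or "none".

Answer: T1,T3,T4,T6

Derivation:
Step 1: wait(T3) -> count=3 queue=[] holders={T3}
Step 2: wait(T4) -> count=2 queue=[] holders={T3,T4}
Step 3: wait(T2) -> count=1 queue=[] holders={T2,T3,T4}
Step 4: signal(T3) -> count=2 queue=[] holders={T2,T4}
Step 5: signal(T4) -> count=3 queue=[] holders={T2}
Step 6: signal(T2) -> count=4 queue=[] holders={none}
Step 7: wait(T5) -> count=3 queue=[] holders={T5}
Step 8: wait(T1) -> count=2 queue=[] holders={T1,T5}
Step 9: wait(T6) -> count=1 queue=[] holders={T1,T5,T6}
Step 10: wait(T3) -> count=0 queue=[] holders={T1,T3,T5,T6}
Step 11: wait(T4) -> count=0 queue=[T4] holders={T1,T3,T5,T6}
Step 12: signal(T1) -> count=0 queue=[] holders={T3,T4,T5,T6}
Step 13: wait(T1) -> count=0 queue=[T1] holders={T3,T4,T5,T6}
Step 14: wait(T2) -> count=0 queue=[T1,T2] holders={T3,T4,T5,T6}
Step 15: signal(T5) -> count=0 queue=[T2] holders={T1,T3,T4,T6}
Final holders: T1,T3,T4,T6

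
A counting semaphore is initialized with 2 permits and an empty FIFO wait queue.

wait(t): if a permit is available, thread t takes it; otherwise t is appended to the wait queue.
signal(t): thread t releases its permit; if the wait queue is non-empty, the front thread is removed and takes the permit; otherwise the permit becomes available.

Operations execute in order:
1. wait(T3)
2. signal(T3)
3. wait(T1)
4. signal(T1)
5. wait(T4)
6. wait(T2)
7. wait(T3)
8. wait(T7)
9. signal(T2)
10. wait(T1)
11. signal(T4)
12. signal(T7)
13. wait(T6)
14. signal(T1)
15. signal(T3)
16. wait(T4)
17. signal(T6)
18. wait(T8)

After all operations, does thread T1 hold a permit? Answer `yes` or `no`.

Answer: no

Derivation:
Step 1: wait(T3) -> count=1 queue=[] holders={T3}
Step 2: signal(T3) -> count=2 queue=[] holders={none}
Step 3: wait(T1) -> count=1 queue=[] holders={T1}
Step 4: signal(T1) -> count=2 queue=[] holders={none}
Step 5: wait(T4) -> count=1 queue=[] holders={T4}
Step 6: wait(T2) -> count=0 queue=[] holders={T2,T4}
Step 7: wait(T3) -> count=0 queue=[T3] holders={T2,T4}
Step 8: wait(T7) -> count=0 queue=[T3,T7] holders={T2,T4}
Step 9: signal(T2) -> count=0 queue=[T7] holders={T3,T4}
Step 10: wait(T1) -> count=0 queue=[T7,T1] holders={T3,T4}
Step 11: signal(T4) -> count=0 queue=[T1] holders={T3,T7}
Step 12: signal(T7) -> count=0 queue=[] holders={T1,T3}
Step 13: wait(T6) -> count=0 queue=[T6] holders={T1,T3}
Step 14: signal(T1) -> count=0 queue=[] holders={T3,T6}
Step 15: signal(T3) -> count=1 queue=[] holders={T6}
Step 16: wait(T4) -> count=0 queue=[] holders={T4,T6}
Step 17: signal(T6) -> count=1 queue=[] holders={T4}
Step 18: wait(T8) -> count=0 queue=[] holders={T4,T8}
Final holders: {T4,T8} -> T1 not in holders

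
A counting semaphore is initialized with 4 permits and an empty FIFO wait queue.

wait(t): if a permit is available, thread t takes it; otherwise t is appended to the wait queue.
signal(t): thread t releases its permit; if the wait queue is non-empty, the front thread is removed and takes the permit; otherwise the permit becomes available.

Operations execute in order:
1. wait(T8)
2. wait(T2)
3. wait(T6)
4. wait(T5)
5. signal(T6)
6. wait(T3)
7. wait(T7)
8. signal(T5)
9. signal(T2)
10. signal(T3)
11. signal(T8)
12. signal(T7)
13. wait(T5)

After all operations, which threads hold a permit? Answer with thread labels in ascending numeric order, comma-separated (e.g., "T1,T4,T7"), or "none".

Step 1: wait(T8) -> count=3 queue=[] holders={T8}
Step 2: wait(T2) -> count=2 queue=[] holders={T2,T8}
Step 3: wait(T6) -> count=1 queue=[] holders={T2,T6,T8}
Step 4: wait(T5) -> count=0 queue=[] holders={T2,T5,T6,T8}
Step 5: signal(T6) -> count=1 queue=[] holders={T2,T5,T8}
Step 6: wait(T3) -> count=0 queue=[] holders={T2,T3,T5,T8}
Step 7: wait(T7) -> count=0 queue=[T7] holders={T2,T3,T5,T8}
Step 8: signal(T5) -> count=0 queue=[] holders={T2,T3,T7,T8}
Step 9: signal(T2) -> count=1 queue=[] holders={T3,T7,T8}
Step 10: signal(T3) -> count=2 queue=[] holders={T7,T8}
Step 11: signal(T8) -> count=3 queue=[] holders={T7}
Step 12: signal(T7) -> count=4 queue=[] holders={none}
Step 13: wait(T5) -> count=3 queue=[] holders={T5}
Final holders: T5

Answer: T5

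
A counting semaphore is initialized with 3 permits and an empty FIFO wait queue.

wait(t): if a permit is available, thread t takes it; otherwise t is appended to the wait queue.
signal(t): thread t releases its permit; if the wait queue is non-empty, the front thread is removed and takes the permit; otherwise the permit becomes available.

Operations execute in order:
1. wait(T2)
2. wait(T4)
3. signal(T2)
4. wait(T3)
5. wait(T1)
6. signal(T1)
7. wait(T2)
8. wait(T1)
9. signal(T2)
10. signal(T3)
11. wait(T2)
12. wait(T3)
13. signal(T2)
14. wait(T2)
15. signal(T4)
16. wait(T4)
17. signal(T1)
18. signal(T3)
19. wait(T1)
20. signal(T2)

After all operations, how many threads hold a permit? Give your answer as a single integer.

Answer: 2

Derivation:
Step 1: wait(T2) -> count=2 queue=[] holders={T2}
Step 2: wait(T4) -> count=1 queue=[] holders={T2,T4}
Step 3: signal(T2) -> count=2 queue=[] holders={T4}
Step 4: wait(T3) -> count=1 queue=[] holders={T3,T4}
Step 5: wait(T1) -> count=0 queue=[] holders={T1,T3,T4}
Step 6: signal(T1) -> count=1 queue=[] holders={T3,T4}
Step 7: wait(T2) -> count=0 queue=[] holders={T2,T3,T4}
Step 8: wait(T1) -> count=0 queue=[T1] holders={T2,T3,T4}
Step 9: signal(T2) -> count=0 queue=[] holders={T1,T3,T4}
Step 10: signal(T3) -> count=1 queue=[] holders={T1,T4}
Step 11: wait(T2) -> count=0 queue=[] holders={T1,T2,T4}
Step 12: wait(T3) -> count=0 queue=[T3] holders={T1,T2,T4}
Step 13: signal(T2) -> count=0 queue=[] holders={T1,T3,T4}
Step 14: wait(T2) -> count=0 queue=[T2] holders={T1,T3,T4}
Step 15: signal(T4) -> count=0 queue=[] holders={T1,T2,T3}
Step 16: wait(T4) -> count=0 queue=[T4] holders={T1,T2,T3}
Step 17: signal(T1) -> count=0 queue=[] holders={T2,T3,T4}
Step 18: signal(T3) -> count=1 queue=[] holders={T2,T4}
Step 19: wait(T1) -> count=0 queue=[] holders={T1,T2,T4}
Step 20: signal(T2) -> count=1 queue=[] holders={T1,T4}
Final holders: {T1,T4} -> 2 thread(s)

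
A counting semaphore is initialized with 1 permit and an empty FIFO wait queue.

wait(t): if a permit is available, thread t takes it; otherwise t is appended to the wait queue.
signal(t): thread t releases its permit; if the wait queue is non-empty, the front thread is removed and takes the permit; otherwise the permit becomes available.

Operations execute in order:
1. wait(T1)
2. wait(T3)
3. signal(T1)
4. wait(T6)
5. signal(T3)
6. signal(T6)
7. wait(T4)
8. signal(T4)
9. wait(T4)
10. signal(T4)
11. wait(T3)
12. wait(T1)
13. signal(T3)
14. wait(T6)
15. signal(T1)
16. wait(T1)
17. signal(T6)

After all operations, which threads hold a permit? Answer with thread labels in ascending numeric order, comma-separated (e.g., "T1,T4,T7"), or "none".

Step 1: wait(T1) -> count=0 queue=[] holders={T1}
Step 2: wait(T3) -> count=0 queue=[T3] holders={T1}
Step 3: signal(T1) -> count=0 queue=[] holders={T3}
Step 4: wait(T6) -> count=0 queue=[T6] holders={T3}
Step 5: signal(T3) -> count=0 queue=[] holders={T6}
Step 6: signal(T6) -> count=1 queue=[] holders={none}
Step 7: wait(T4) -> count=0 queue=[] holders={T4}
Step 8: signal(T4) -> count=1 queue=[] holders={none}
Step 9: wait(T4) -> count=0 queue=[] holders={T4}
Step 10: signal(T4) -> count=1 queue=[] holders={none}
Step 11: wait(T3) -> count=0 queue=[] holders={T3}
Step 12: wait(T1) -> count=0 queue=[T1] holders={T3}
Step 13: signal(T3) -> count=0 queue=[] holders={T1}
Step 14: wait(T6) -> count=0 queue=[T6] holders={T1}
Step 15: signal(T1) -> count=0 queue=[] holders={T6}
Step 16: wait(T1) -> count=0 queue=[T1] holders={T6}
Step 17: signal(T6) -> count=0 queue=[] holders={T1}
Final holders: T1

Answer: T1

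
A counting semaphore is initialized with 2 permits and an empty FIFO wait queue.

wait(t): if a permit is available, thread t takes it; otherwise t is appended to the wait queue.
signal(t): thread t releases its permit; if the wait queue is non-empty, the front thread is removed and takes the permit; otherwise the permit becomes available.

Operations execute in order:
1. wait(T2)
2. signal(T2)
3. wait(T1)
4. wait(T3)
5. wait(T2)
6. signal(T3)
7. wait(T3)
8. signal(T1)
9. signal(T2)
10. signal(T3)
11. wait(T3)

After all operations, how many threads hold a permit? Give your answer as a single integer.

Answer: 1

Derivation:
Step 1: wait(T2) -> count=1 queue=[] holders={T2}
Step 2: signal(T2) -> count=2 queue=[] holders={none}
Step 3: wait(T1) -> count=1 queue=[] holders={T1}
Step 4: wait(T3) -> count=0 queue=[] holders={T1,T3}
Step 5: wait(T2) -> count=0 queue=[T2] holders={T1,T3}
Step 6: signal(T3) -> count=0 queue=[] holders={T1,T2}
Step 7: wait(T3) -> count=0 queue=[T3] holders={T1,T2}
Step 8: signal(T1) -> count=0 queue=[] holders={T2,T3}
Step 9: signal(T2) -> count=1 queue=[] holders={T3}
Step 10: signal(T3) -> count=2 queue=[] holders={none}
Step 11: wait(T3) -> count=1 queue=[] holders={T3}
Final holders: {T3} -> 1 thread(s)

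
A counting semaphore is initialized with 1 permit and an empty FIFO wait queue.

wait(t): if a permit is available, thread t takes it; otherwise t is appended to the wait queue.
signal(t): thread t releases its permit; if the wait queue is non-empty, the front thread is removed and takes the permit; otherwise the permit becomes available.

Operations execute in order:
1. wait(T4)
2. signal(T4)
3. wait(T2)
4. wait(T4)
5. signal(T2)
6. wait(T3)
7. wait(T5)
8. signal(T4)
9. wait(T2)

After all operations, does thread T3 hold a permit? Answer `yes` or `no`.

Answer: yes

Derivation:
Step 1: wait(T4) -> count=0 queue=[] holders={T4}
Step 2: signal(T4) -> count=1 queue=[] holders={none}
Step 3: wait(T2) -> count=0 queue=[] holders={T2}
Step 4: wait(T4) -> count=0 queue=[T4] holders={T2}
Step 5: signal(T2) -> count=0 queue=[] holders={T4}
Step 6: wait(T3) -> count=0 queue=[T3] holders={T4}
Step 7: wait(T5) -> count=0 queue=[T3,T5] holders={T4}
Step 8: signal(T4) -> count=0 queue=[T5] holders={T3}
Step 9: wait(T2) -> count=0 queue=[T5,T2] holders={T3}
Final holders: {T3} -> T3 in holders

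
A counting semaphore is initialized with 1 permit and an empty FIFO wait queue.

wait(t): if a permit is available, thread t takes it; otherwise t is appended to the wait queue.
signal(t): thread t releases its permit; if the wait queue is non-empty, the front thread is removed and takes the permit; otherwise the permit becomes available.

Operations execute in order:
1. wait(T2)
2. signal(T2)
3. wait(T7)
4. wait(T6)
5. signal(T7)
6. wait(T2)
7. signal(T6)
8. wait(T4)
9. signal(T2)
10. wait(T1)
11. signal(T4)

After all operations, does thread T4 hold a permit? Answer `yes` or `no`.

Answer: no

Derivation:
Step 1: wait(T2) -> count=0 queue=[] holders={T2}
Step 2: signal(T2) -> count=1 queue=[] holders={none}
Step 3: wait(T7) -> count=0 queue=[] holders={T7}
Step 4: wait(T6) -> count=0 queue=[T6] holders={T7}
Step 5: signal(T7) -> count=0 queue=[] holders={T6}
Step 6: wait(T2) -> count=0 queue=[T2] holders={T6}
Step 7: signal(T6) -> count=0 queue=[] holders={T2}
Step 8: wait(T4) -> count=0 queue=[T4] holders={T2}
Step 9: signal(T2) -> count=0 queue=[] holders={T4}
Step 10: wait(T1) -> count=0 queue=[T1] holders={T4}
Step 11: signal(T4) -> count=0 queue=[] holders={T1}
Final holders: {T1} -> T4 not in holders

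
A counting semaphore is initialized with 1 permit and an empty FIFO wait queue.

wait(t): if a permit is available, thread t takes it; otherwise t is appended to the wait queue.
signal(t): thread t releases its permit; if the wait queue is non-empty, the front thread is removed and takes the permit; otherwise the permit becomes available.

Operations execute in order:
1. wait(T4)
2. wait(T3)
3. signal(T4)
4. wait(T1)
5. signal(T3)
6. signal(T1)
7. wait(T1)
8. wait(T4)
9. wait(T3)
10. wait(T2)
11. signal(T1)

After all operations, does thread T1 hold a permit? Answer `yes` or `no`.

Answer: no

Derivation:
Step 1: wait(T4) -> count=0 queue=[] holders={T4}
Step 2: wait(T3) -> count=0 queue=[T3] holders={T4}
Step 3: signal(T4) -> count=0 queue=[] holders={T3}
Step 4: wait(T1) -> count=0 queue=[T1] holders={T3}
Step 5: signal(T3) -> count=0 queue=[] holders={T1}
Step 6: signal(T1) -> count=1 queue=[] holders={none}
Step 7: wait(T1) -> count=0 queue=[] holders={T1}
Step 8: wait(T4) -> count=0 queue=[T4] holders={T1}
Step 9: wait(T3) -> count=0 queue=[T4,T3] holders={T1}
Step 10: wait(T2) -> count=0 queue=[T4,T3,T2] holders={T1}
Step 11: signal(T1) -> count=0 queue=[T3,T2] holders={T4}
Final holders: {T4} -> T1 not in holders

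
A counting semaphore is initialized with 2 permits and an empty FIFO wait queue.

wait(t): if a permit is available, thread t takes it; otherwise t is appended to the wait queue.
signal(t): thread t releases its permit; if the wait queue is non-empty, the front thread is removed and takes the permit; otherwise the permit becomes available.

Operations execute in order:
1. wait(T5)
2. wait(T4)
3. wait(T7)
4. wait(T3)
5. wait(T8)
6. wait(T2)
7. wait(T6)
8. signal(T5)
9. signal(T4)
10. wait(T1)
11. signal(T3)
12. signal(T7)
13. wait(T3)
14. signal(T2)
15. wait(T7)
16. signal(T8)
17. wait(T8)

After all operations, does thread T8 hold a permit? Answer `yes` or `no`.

Step 1: wait(T5) -> count=1 queue=[] holders={T5}
Step 2: wait(T4) -> count=0 queue=[] holders={T4,T5}
Step 3: wait(T7) -> count=0 queue=[T7] holders={T4,T5}
Step 4: wait(T3) -> count=0 queue=[T7,T3] holders={T4,T5}
Step 5: wait(T8) -> count=0 queue=[T7,T3,T8] holders={T4,T5}
Step 6: wait(T2) -> count=0 queue=[T7,T3,T8,T2] holders={T4,T5}
Step 7: wait(T6) -> count=0 queue=[T7,T3,T8,T2,T6] holders={T4,T5}
Step 8: signal(T5) -> count=0 queue=[T3,T8,T2,T6] holders={T4,T7}
Step 9: signal(T4) -> count=0 queue=[T8,T2,T6] holders={T3,T7}
Step 10: wait(T1) -> count=0 queue=[T8,T2,T6,T1] holders={T3,T7}
Step 11: signal(T3) -> count=0 queue=[T2,T6,T1] holders={T7,T8}
Step 12: signal(T7) -> count=0 queue=[T6,T1] holders={T2,T8}
Step 13: wait(T3) -> count=0 queue=[T6,T1,T3] holders={T2,T8}
Step 14: signal(T2) -> count=0 queue=[T1,T3] holders={T6,T8}
Step 15: wait(T7) -> count=0 queue=[T1,T3,T7] holders={T6,T8}
Step 16: signal(T8) -> count=0 queue=[T3,T7] holders={T1,T6}
Step 17: wait(T8) -> count=0 queue=[T3,T7,T8] holders={T1,T6}
Final holders: {T1,T6} -> T8 not in holders

Answer: no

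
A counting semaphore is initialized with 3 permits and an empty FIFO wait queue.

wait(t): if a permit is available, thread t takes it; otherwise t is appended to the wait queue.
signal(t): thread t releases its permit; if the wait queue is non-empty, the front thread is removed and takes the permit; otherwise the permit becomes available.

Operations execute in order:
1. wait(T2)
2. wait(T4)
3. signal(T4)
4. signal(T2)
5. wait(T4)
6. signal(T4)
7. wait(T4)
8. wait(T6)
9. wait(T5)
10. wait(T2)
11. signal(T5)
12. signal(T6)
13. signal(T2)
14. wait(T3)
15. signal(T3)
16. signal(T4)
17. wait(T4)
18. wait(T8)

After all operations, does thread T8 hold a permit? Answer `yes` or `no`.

Answer: yes

Derivation:
Step 1: wait(T2) -> count=2 queue=[] holders={T2}
Step 2: wait(T4) -> count=1 queue=[] holders={T2,T4}
Step 3: signal(T4) -> count=2 queue=[] holders={T2}
Step 4: signal(T2) -> count=3 queue=[] holders={none}
Step 5: wait(T4) -> count=2 queue=[] holders={T4}
Step 6: signal(T4) -> count=3 queue=[] holders={none}
Step 7: wait(T4) -> count=2 queue=[] holders={T4}
Step 8: wait(T6) -> count=1 queue=[] holders={T4,T6}
Step 9: wait(T5) -> count=0 queue=[] holders={T4,T5,T6}
Step 10: wait(T2) -> count=0 queue=[T2] holders={T4,T5,T6}
Step 11: signal(T5) -> count=0 queue=[] holders={T2,T4,T6}
Step 12: signal(T6) -> count=1 queue=[] holders={T2,T4}
Step 13: signal(T2) -> count=2 queue=[] holders={T4}
Step 14: wait(T3) -> count=1 queue=[] holders={T3,T4}
Step 15: signal(T3) -> count=2 queue=[] holders={T4}
Step 16: signal(T4) -> count=3 queue=[] holders={none}
Step 17: wait(T4) -> count=2 queue=[] holders={T4}
Step 18: wait(T8) -> count=1 queue=[] holders={T4,T8}
Final holders: {T4,T8} -> T8 in holders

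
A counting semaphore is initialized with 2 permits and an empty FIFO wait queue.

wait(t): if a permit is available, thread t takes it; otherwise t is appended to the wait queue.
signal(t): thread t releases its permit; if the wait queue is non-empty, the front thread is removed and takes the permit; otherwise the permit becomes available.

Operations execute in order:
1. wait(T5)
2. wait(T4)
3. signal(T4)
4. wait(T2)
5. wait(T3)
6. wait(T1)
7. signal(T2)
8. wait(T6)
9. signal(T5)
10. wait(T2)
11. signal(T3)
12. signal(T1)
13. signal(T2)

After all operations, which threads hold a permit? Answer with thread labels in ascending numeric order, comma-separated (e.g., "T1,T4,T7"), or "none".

Step 1: wait(T5) -> count=1 queue=[] holders={T5}
Step 2: wait(T4) -> count=0 queue=[] holders={T4,T5}
Step 3: signal(T4) -> count=1 queue=[] holders={T5}
Step 4: wait(T2) -> count=0 queue=[] holders={T2,T5}
Step 5: wait(T3) -> count=0 queue=[T3] holders={T2,T5}
Step 6: wait(T1) -> count=0 queue=[T3,T1] holders={T2,T5}
Step 7: signal(T2) -> count=0 queue=[T1] holders={T3,T5}
Step 8: wait(T6) -> count=0 queue=[T1,T6] holders={T3,T5}
Step 9: signal(T5) -> count=0 queue=[T6] holders={T1,T3}
Step 10: wait(T2) -> count=0 queue=[T6,T2] holders={T1,T3}
Step 11: signal(T3) -> count=0 queue=[T2] holders={T1,T6}
Step 12: signal(T1) -> count=0 queue=[] holders={T2,T6}
Step 13: signal(T2) -> count=1 queue=[] holders={T6}
Final holders: T6

Answer: T6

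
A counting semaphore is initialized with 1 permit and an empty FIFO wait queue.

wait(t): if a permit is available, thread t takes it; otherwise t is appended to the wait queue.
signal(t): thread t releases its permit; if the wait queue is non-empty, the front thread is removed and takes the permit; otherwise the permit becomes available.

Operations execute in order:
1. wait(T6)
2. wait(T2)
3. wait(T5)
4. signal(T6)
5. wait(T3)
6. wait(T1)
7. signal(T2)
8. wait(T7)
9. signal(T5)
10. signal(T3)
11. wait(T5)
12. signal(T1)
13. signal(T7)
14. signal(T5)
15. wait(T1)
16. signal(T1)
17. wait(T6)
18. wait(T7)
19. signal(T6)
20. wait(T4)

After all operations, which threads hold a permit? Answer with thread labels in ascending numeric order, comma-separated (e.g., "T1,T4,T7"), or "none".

Answer: T7

Derivation:
Step 1: wait(T6) -> count=0 queue=[] holders={T6}
Step 2: wait(T2) -> count=0 queue=[T2] holders={T6}
Step 3: wait(T5) -> count=0 queue=[T2,T5] holders={T6}
Step 4: signal(T6) -> count=0 queue=[T5] holders={T2}
Step 5: wait(T3) -> count=0 queue=[T5,T3] holders={T2}
Step 6: wait(T1) -> count=0 queue=[T5,T3,T1] holders={T2}
Step 7: signal(T2) -> count=0 queue=[T3,T1] holders={T5}
Step 8: wait(T7) -> count=0 queue=[T3,T1,T7] holders={T5}
Step 9: signal(T5) -> count=0 queue=[T1,T7] holders={T3}
Step 10: signal(T3) -> count=0 queue=[T7] holders={T1}
Step 11: wait(T5) -> count=0 queue=[T7,T5] holders={T1}
Step 12: signal(T1) -> count=0 queue=[T5] holders={T7}
Step 13: signal(T7) -> count=0 queue=[] holders={T5}
Step 14: signal(T5) -> count=1 queue=[] holders={none}
Step 15: wait(T1) -> count=0 queue=[] holders={T1}
Step 16: signal(T1) -> count=1 queue=[] holders={none}
Step 17: wait(T6) -> count=0 queue=[] holders={T6}
Step 18: wait(T7) -> count=0 queue=[T7] holders={T6}
Step 19: signal(T6) -> count=0 queue=[] holders={T7}
Step 20: wait(T4) -> count=0 queue=[T4] holders={T7}
Final holders: T7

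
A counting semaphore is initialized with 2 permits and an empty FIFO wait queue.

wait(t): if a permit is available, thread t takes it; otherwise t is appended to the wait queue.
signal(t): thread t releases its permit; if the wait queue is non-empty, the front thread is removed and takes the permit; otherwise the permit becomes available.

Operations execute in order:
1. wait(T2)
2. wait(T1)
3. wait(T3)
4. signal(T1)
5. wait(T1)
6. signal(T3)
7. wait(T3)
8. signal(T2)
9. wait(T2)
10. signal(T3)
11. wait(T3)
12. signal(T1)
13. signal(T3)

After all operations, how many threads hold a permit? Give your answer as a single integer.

Answer: 1

Derivation:
Step 1: wait(T2) -> count=1 queue=[] holders={T2}
Step 2: wait(T1) -> count=0 queue=[] holders={T1,T2}
Step 3: wait(T3) -> count=0 queue=[T3] holders={T1,T2}
Step 4: signal(T1) -> count=0 queue=[] holders={T2,T3}
Step 5: wait(T1) -> count=0 queue=[T1] holders={T2,T3}
Step 6: signal(T3) -> count=0 queue=[] holders={T1,T2}
Step 7: wait(T3) -> count=0 queue=[T3] holders={T1,T2}
Step 8: signal(T2) -> count=0 queue=[] holders={T1,T3}
Step 9: wait(T2) -> count=0 queue=[T2] holders={T1,T3}
Step 10: signal(T3) -> count=0 queue=[] holders={T1,T2}
Step 11: wait(T3) -> count=0 queue=[T3] holders={T1,T2}
Step 12: signal(T1) -> count=0 queue=[] holders={T2,T3}
Step 13: signal(T3) -> count=1 queue=[] holders={T2}
Final holders: {T2} -> 1 thread(s)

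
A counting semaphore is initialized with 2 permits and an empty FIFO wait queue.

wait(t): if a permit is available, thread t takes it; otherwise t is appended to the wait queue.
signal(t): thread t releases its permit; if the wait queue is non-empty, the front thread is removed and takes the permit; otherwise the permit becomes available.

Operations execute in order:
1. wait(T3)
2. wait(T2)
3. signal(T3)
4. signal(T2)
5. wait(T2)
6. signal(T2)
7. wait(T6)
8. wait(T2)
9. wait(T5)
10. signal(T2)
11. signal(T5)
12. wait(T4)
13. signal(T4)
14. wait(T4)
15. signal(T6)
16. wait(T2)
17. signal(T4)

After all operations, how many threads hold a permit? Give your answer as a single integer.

Answer: 1

Derivation:
Step 1: wait(T3) -> count=1 queue=[] holders={T3}
Step 2: wait(T2) -> count=0 queue=[] holders={T2,T3}
Step 3: signal(T3) -> count=1 queue=[] holders={T2}
Step 4: signal(T2) -> count=2 queue=[] holders={none}
Step 5: wait(T2) -> count=1 queue=[] holders={T2}
Step 6: signal(T2) -> count=2 queue=[] holders={none}
Step 7: wait(T6) -> count=1 queue=[] holders={T6}
Step 8: wait(T2) -> count=0 queue=[] holders={T2,T6}
Step 9: wait(T5) -> count=0 queue=[T5] holders={T2,T6}
Step 10: signal(T2) -> count=0 queue=[] holders={T5,T6}
Step 11: signal(T5) -> count=1 queue=[] holders={T6}
Step 12: wait(T4) -> count=0 queue=[] holders={T4,T6}
Step 13: signal(T4) -> count=1 queue=[] holders={T6}
Step 14: wait(T4) -> count=0 queue=[] holders={T4,T6}
Step 15: signal(T6) -> count=1 queue=[] holders={T4}
Step 16: wait(T2) -> count=0 queue=[] holders={T2,T4}
Step 17: signal(T4) -> count=1 queue=[] holders={T2}
Final holders: {T2} -> 1 thread(s)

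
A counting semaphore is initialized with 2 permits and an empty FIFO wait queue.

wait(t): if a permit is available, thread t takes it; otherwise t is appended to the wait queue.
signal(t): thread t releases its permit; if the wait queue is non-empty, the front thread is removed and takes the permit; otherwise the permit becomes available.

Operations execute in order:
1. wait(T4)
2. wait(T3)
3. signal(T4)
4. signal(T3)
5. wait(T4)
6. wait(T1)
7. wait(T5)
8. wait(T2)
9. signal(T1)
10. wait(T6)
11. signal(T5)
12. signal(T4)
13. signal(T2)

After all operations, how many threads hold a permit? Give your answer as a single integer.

Step 1: wait(T4) -> count=1 queue=[] holders={T4}
Step 2: wait(T3) -> count=0 queue=[] holders={T3,T4}
Step 3: signal(T4) -> count=1 queue=[] holders={T3}
Step 4: signal(T3) -> count=2 queue=[] holders={none}
Step 5: wait(T4) -> count=1 queue=[] holders={T4}
Step 6: wait(T1) -> count=0 queue=[] holders={T1,T4}
Step 7: wait(T5) -> count=0 queue=[T5] holders={T1,T4}
Step 8: wait(T2) -> count=0 queue=[T5,T2] holders={T1,T4}
Step 9: signal(T1) -> count=0 queue=[T2] holders={T4,T5}
Step 10: wait(T6) -> count=0 queue=[T2,T6] holders={T4,T5}
Step 11: signal(T5) -> count=0 queue=[T6] holders={T2,T4}
Step 12: signal(T4) -> count=0 queue=[] holders={T2,T6}
Step 13: signal(T2) -> count=1 queue=[] holders={T6}
Final holders: {T6} -> 1 thread(s)

Answer: 1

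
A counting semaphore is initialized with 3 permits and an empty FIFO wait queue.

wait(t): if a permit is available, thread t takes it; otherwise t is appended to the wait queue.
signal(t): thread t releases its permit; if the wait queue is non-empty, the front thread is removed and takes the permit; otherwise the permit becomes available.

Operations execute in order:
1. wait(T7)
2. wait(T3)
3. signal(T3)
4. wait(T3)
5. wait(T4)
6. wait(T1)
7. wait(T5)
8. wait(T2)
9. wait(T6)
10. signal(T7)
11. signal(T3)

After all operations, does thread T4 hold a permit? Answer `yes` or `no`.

Step 1: wait(T7) -> count=2 queue=[] holders={T7}
Step 2: wait(T3) -> count=1 queue=[] holders={T3,T7}
Step 3: signal(T3) -> count=2 queue=[] holders={T7}
Step 4: wait(T3) -> count=1 queue=[] holders={T3,T7}
Step 5: wait(T4) -> count=0 queue=[] holders={T3,T4,T7}
Step 6: wait(T1) -> count=0 queue=[T1] holders={T3,T4,T7}
Step 7: wait(T5) -> count=0 queue=[T1,T5] holders={T3,T4,T7}
Step 8: wait(T2) -> count=0 queue=[T1,T5,T2] holders={T3,T4,T7}
Step 9: wait(T6) -> count=0 queue=[T1,T5,T2,T6] holders={T3,T4,T7}
Step 10: signal(T7) -> count=0 queue=[T5,T2,T6] holders={T1,T3,T4}
Step 11: signal(T3) -> count=0 queue=[T2,T6] holders={T1,T4,T5}
Final holders: {T1,T4,T5} -> T4 in holders

Answer: yes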